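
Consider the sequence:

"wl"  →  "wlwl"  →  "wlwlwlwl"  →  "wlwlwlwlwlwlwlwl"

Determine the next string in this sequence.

wlwlwlwlwlwlwlwlwlwlwlwlwlwlwlwl

s(k+1) = s(k)·s(k) — each term doubles the last.
One more doubling of wlwlwlwlwlwlwlwl gives the answer.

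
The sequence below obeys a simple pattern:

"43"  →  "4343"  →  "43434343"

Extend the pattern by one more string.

4343434343434343

Each string is two copies of the previous one concatenated.
So the next term is two copies of 43434343.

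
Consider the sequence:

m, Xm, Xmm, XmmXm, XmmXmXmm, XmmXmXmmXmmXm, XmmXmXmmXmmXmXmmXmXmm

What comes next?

Each term (from the third on) is the previous term followed by the one before it: term 3 = Xm·m = Xmm.
Continuing: XmmXmXmmXmmXmXmmXmXmm · XmmXmXmmXmmXm gives term 8.

XmmXmXmmXmmXmXmmXmXmmXmmXmXmmXmmXm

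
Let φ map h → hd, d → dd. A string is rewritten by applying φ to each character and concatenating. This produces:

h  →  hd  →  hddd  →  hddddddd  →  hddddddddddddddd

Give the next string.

Applying the rule to each of the 16 symbols of hddddddddddddddd gives the pieces hd dd dd dd dd dd dd dd dd dd dd dd dd dd dd dd, which concatenate to the answer.

hddddddddddddddddddddddddddddddd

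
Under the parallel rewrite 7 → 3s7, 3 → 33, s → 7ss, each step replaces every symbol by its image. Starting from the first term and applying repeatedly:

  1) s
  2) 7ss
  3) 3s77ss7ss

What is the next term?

Rewriting each symbol of 3s77ss7ss: 3→33, s→7ss, 7→3s7, 7→3s7, s→7ss, s→7ss, 7→3s7, s→7ss, s→7ss, which concatenates to 33 7ss 3s7 3s7 7ss 7ss 3s7 7ss 7ss.

337ss3s73s77ss7ss3s77ss7ss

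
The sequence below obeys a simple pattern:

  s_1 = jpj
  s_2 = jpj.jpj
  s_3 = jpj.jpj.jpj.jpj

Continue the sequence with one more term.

jpj.jpj.jpj.jpj.jpj.jpj.jpj.jpj

Each string is two copies of the previous one joined by '.'.
So the next term is two copies of jpj.jpj.jpj.jpj with '.' between the halves.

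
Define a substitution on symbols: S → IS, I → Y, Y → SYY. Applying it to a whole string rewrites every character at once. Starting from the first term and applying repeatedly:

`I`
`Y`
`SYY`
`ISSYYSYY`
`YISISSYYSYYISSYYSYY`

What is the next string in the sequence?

φ(YISISSYYSYYISSYYSYY) expands symbol-by-symbol to SYY Y IS Y IS IS SYY SYY IS SYY SYY Y IS IS SYY SYY IS SYY SYY; joining the 19 pieces gives the next term.

SYYYISYISISSYYSYYISSYYSYYYISISSYYSYYISSYYSYY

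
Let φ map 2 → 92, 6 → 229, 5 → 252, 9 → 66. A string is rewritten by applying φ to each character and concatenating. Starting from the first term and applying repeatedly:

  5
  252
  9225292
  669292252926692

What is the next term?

22922966926692922529266922292296692

Applying the rule to each of the 15 symbols of 669292252926692 gives the pieces 229 229 66 92 66 92 92 252 92 66 92 229 229 66 92, which concatenate to the answer.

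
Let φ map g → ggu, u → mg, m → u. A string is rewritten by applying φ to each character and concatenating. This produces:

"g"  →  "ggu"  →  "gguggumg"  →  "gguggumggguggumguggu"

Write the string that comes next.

Rewriting the 20 symbols of gguggumggguggumguggu one by one yields ggu ggu mg ggu ggu mg u ggu ggu ggu mg ggu ggu mg u ggu mg ggu ggu mg; concatenated:

gguggumggguggumguggugguggumggguggumguggumggguggumg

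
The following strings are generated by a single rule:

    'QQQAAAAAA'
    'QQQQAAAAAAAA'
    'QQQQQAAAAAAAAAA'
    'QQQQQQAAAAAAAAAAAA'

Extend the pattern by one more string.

Each string has the form Q^{n} A^{2n}, where the shown terms are n = 3, 4, 5, 6.
At n = 7 the blocks have lengths 7, 14.

QQQQQQQAAAAAAAAAAAAAA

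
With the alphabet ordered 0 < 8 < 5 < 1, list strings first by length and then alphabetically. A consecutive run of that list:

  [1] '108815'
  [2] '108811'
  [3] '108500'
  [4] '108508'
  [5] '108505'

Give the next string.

108501

Treat 108505 as a base-4 numeral over the given alphabet and add one, carrying through any trailing 1's.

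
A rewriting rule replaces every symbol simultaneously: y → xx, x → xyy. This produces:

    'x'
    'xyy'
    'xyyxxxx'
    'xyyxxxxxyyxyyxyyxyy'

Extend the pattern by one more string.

xyyxxxxxyyxyyxyyxyyxyyxxxxxyyxxxxxyyxxxxxyyxxxx

Replace each of the 19 characters of xyyxxxxxyyxyyxyyxyy in place — xyy xx xx xyy xyy xyy xyy xyy xx xx xyy xx xx xyy xx xx xyy xx xx — and concatenate.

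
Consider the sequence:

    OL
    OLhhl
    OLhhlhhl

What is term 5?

OLhhlhhlhhlhhl

Each term is the previous one with hhl appended.
From OLhhlhhl, 2 further steps: OLhhlhhl → OLhhlhhlhhl → (answer).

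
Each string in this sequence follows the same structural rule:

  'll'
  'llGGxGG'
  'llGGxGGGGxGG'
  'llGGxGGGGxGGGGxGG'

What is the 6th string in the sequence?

llGGxGGGGxGGGGxGGGGxGGGGxGG

Every step adds GGxGG to the end: s(k+1) = s(k)·GGxGG.
From llGGxGGGGxGGGGxGG, 2 further steps: llGGxGGGGxGGGGxGG → llGGxGGGGxGGGGxGGGGxGG → (answer).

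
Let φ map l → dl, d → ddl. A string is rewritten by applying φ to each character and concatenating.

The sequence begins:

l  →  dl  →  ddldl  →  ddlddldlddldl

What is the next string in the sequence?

φ(ddlddldlddldl) expands symbol-by-symbol to ddl ddl dl ddl ddl dl ddl dl ddl ddl dl ddl dl; joining the 13 pieces gives the next term.

ddlddldlddlddldlddldlddlddldlddldl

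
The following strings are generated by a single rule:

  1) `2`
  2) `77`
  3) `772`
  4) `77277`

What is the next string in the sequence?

77277772

From term 3 onward, concatenate the last term with the second-to-last: 77·2 = 772, 772·77 = 77277, …
The next term joins 77277 and 772.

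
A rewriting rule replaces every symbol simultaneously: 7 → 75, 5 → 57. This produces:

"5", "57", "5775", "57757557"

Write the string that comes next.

Rewriting each symbol of 57757557: 5→57, 7→75, 7→75, 5→57, 7→75, 5→57, 5→57, 7→75, which concatenates to 57 75 75 57 75 57 57 75.

5775755775575775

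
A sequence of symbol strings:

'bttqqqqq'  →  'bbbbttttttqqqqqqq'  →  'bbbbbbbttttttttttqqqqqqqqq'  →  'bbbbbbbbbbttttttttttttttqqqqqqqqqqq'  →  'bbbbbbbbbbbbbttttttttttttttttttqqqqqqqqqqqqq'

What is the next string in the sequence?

bbbbbbbbbbbbbbbbttttttttttttttttttttttqqqqqqqqqqqqqqq

Each string has the form b^{3n-2} t^{4n-2} q^{2n+3} (n = 1, 2, …).
For the next term, n = 6, so the run lengths are 16, 22, 15.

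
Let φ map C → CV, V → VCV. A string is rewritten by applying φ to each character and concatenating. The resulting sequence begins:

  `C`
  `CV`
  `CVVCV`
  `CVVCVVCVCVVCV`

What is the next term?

CVVCVVCVCVVCVVCVCVVCVCVVCVVCVCVVCV

Applying the rule to each of the 13 symbols of CVVCVVCVCVVCV gives the pieces CV VCV VCV CV VCV VCV CV VCV CV VCV VCV CV VCV, which concatenate to the answer.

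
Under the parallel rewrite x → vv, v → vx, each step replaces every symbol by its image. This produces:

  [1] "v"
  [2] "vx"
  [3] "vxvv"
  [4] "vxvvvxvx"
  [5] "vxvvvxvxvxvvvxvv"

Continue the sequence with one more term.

Rewriting the 16 symbols of vxvvvxvxvxvvvxvv one by one yields vx vv vx vx vx vv vx vv vx vv vx vx vx vv vx vx; concatenated:

vxvvvxvxvxvvvxvvvxvvvxvxvxvvvxvx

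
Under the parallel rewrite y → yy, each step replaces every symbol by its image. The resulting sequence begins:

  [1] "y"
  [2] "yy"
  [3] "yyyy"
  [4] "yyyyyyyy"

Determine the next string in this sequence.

yyyyyyyyyyyyyyyy

Apply φ to yyyyyyyy symbol by symbol: y→yy, y→yy, y→yy, y→yy, y→yy, y→yy, y→yy, y→yy; joined: yy yy yy yy yy yy yy yy.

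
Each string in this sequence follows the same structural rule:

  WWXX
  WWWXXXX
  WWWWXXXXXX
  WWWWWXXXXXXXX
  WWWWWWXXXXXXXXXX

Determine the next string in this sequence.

WWWWWWWXXXXXXXXXXXX

Term n consists of n+1 W's, followed by 2n X's (n = 1, 2, …).
At n = 6 the blocks have lengths 7, 12.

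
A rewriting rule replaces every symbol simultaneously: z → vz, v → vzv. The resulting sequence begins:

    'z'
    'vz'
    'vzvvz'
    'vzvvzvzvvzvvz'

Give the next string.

φ(vzvvzvzvvzvvz) expands symbol-by-symbol to vzv vz vzv vzv vz vzv vz vzv vzv vz vzv vzv vz; joining the 13 pieces gives the next term.

vzvvzvzvvzvvzvzvvzvzvvzvvzvzvvzvvz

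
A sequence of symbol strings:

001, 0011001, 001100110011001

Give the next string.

Each string is two copies of the previous one joined by '1'.
Doubling 001100110011001 with '1' between the halves:

0011001100110011001100110011001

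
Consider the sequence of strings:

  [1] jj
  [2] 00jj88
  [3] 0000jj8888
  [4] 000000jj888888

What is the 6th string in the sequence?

0000000000jj8888888888

Every step adds 00 to the front and 88 to the end of the previous string.
From 000000jj888888, 2 further steps: 000000jj888888 → 00000000jj88888888 → (answer).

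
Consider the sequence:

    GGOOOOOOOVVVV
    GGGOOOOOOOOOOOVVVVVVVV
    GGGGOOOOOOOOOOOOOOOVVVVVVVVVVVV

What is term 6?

Term n consists of n+1 G's, followed by 4n+3 O's, followed by 4n V's (n = 1, 2, …).
At n = 6 the blocks have lengths 7, 27, 24.

GGGGGGGOOOOOOOOOOOOOOOOOOOOOOOOOOOVVVVVVVVVVVVVVVVVVVVVVVV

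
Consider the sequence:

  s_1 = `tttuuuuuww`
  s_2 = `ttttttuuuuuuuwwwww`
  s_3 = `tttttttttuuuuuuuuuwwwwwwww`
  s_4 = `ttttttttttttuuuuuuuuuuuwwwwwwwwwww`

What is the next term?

tttttttttttttttuuuuuuuuuuuuuwwwwwwwwwwwwww

The n-th term is 3n t's then 2n+3 u's then 3n-1 w's (n = 1, 2, …).
For the next term, n = 5, so the run lengths are 15, 13, 14.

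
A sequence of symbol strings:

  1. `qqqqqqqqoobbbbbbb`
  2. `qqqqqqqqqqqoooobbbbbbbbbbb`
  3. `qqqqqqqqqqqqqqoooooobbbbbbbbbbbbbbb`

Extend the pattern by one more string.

Reading off run lengths: q runs 8, 11, 14; o runs 2, 4, 6; b runs 7, 11, 15 — each is linear in n, where the shown terms are n = 2, 3, 4.
For the next term, n = 5, so the run lengths are 17, 8, 19.

qqqqqqqqqqqqqqqqqoooooooobbbbbbbbbbbbbbbbbbb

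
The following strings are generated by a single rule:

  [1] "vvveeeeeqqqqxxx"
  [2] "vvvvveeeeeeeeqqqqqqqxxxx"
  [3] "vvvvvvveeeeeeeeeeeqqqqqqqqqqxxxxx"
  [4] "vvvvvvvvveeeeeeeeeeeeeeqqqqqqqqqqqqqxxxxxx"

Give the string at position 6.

Reading off run lengths: v runs 3, 5, 7, 9; e runs 5, 8, 11, 14; q runs 4, 7, 10, 13; x runs 3, 4, 5, 6 — each is linear in n (n = 1, 2, …).
Setting n = 6 gives 13, 20, 19, 8 characters in each block.

vvvvvvvvvvvvveeeeeeeeeeeeeeeeeeeeqqqqqqqqqqqqqqqqqqqxxxxxxxx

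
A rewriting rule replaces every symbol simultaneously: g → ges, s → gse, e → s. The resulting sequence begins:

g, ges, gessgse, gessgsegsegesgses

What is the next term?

φ(gessgsegsegesgses) expands symbol-by-symbol to ges s gse gse ges gse s ges gse s ges s gse ges gse s gse; joining the 17 pieces gives the next term.

gessgsegsegesgsesgesgsesgessgsegesgsesgse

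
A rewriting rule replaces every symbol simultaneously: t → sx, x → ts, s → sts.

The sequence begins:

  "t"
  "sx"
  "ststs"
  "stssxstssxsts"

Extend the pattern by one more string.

stssxstsststsstssxstsststsstssxsts

φ(stssxstssxsts) expands symbol-by-symbol to sts sx sts sts ts sts sx sts sts ts sts sx sts; joining the 13 pieces gives the next term.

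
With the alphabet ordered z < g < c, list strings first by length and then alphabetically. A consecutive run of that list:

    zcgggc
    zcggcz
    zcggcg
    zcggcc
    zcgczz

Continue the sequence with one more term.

zcgczg

Find the rightmost character of zcgczz below c, bump it to the next letter, and reset everything to its right to z.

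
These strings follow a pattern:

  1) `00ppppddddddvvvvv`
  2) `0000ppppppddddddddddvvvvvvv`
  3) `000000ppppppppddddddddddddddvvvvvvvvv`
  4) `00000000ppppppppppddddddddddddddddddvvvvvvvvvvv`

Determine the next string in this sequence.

0000000000ppppppppppppddddddddddddddddddddddvvvvvvvvvvvvv

Reading off run lengths: 0 runs 2, 4, 6, 8; p runs 4, 6, 8, 10; d runs 6, 10, 14, 18; v runs 5, 7, 9, 11 — each is linear in n, where the shown terms are n = 2, 3, 4, 5.
Setting n = 6 gives 10, 12, 22, 13 characters in each block.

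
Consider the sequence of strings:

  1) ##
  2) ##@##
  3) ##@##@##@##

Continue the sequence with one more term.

##@##@##@##@##@##@##@##

Each string is two copies of the previous one joined by '@'.
So the next term is two copies of ##@##@##@## with '@' between the halves.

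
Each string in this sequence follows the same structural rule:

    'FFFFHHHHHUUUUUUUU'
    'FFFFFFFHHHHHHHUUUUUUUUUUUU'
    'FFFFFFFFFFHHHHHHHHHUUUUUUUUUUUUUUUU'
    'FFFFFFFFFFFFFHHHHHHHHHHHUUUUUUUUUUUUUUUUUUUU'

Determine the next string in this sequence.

FFFFFFFFFFFFFFFFHHHHHHHHHHHHHUUUUUUUUUUUUUUUUUUUUUUUU

Each string has the form F^{3n-2} H^{2n+1} U^{4n}, where the shown terms are n = 2, 3, 4, 5.
For the next term, n = 6, so the run lengths are 16, 13, 24.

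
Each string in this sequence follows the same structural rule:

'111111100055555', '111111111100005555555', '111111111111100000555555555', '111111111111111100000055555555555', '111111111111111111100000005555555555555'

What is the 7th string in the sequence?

111111111111111111111111100000000055555555555555555

Term n consists of 3n-2 1's, followed by n 0's, followed by 2n-1 5's, where the shown terms are n = 3, 4, 5, 6, 7.
At n = 9 the blocks have lengths 25, 9, 17.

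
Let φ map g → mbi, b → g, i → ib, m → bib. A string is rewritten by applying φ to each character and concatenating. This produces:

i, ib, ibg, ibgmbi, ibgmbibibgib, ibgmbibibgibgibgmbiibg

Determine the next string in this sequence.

Rewriting the 22 symbols of ibgmbibibgibgibgmbiibg one by one yields ib g mbi bib g ib g ib g mbi ib g mbi ib g mbi bib g ib ib g mbi; concatenated:

ibgmbibibgibgibgmbiibgmbiibgmbibibgibibgmbi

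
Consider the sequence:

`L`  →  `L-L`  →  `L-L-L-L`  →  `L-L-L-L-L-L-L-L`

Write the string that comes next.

L-L-L-L-L-L-L-L-L-L-L-L-L-L-L-L

Every step duplicates the string with '-' between the halves.
One more doubling of L-L-L-L-L-L-L-L gives the answer.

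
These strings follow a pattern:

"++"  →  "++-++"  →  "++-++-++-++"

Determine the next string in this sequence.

Each string is two copies of the previous one joined by '-'.
One more doubling of ++-++-++-++ gives the answer.

++-++-++-++-++-++-++-++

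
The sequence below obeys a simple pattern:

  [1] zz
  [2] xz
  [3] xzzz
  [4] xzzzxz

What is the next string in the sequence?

xzzzxzxzzz

This is a Fibonacci-style word recurrence s(k) = s(k−1)·s(k−2): e.g. xz·zz = xzzz.
The next term joins xzzzxz and xzzz.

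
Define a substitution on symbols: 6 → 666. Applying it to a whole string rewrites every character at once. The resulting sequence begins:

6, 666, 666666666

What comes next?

Expanding 666666666: 6→666, 6→666, 6→666, 6→666, 6→666, 6→666, 6→666, 6→666, 6→666. Concatenated: 666 666 666 666 666 666 666 666 666.

666666666666666666666666666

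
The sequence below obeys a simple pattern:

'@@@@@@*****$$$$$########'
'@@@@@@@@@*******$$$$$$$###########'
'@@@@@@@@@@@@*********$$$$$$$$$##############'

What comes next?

Reading off run lengths: @ runs 6, 9, 12; * runs 5, 7, 9; $ runs 5, 7, 9; # runs 8, 11, 14 — each is linear in n, where the shown terms are n = 2, 3, 4.
For the next term, n = 5, so the run lengths are 15, 11, 11, 17.

@@@@@@@@@@@@@@@***********$$$$$$$$$$$#################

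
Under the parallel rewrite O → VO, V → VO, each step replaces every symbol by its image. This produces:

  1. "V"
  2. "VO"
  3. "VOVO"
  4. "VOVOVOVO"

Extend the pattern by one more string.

Expanding VOVOVOVO: V→VO, O→VO, V→VO, O→VO, V→VO, O→VO, V→VO, O→VO. Concatenated: VO VO VO VO VO VO VO VO.

VOVOVOVOVOVOVOVO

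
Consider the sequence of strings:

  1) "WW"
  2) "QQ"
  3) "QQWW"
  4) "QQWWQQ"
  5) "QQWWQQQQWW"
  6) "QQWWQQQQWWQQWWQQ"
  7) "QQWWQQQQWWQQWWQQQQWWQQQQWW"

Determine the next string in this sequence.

Each term (from the third on) is the previous term followed by the one before it: term 3 = QQ·WW = QQWW.
Continuing: QQWWQQQQWWQQWWQQQQWWQQQQWW · QQWWQQQQWWQQWWQQ gives term 8.

QQWWQQQQWWQQWWQQQQWWQQQQWWQQWWQQQQWWQQWWQQ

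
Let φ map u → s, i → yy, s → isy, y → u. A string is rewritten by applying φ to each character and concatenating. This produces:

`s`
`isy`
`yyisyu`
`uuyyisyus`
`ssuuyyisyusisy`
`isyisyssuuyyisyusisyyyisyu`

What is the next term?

Rewriting the 26 symbols of isyisyssuuyyisyusisyyyisyu one by one yields yy isy u yy isy u isy isy s s u u yy isy u s isy yy isy u u u yy isy u s; concatenated:

yyisyuyyisyuisyisyssuuyyisyusisyyyisyuuuyyisyus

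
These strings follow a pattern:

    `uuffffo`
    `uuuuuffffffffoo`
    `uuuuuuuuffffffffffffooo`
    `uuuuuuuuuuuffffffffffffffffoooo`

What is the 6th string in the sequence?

Reading off run lengths: u runs 2, 5, 8, 11; f runs 4, 8, 12, 16; o runs 1, 2, 3, 4 — each is linear in n (n = 1, 2, …).
For term 6, n = 6, so the run lengths are 17, 24, 6.

uuuuuuuuuuuuuuuuuffffffffffffffffffffffffoooooo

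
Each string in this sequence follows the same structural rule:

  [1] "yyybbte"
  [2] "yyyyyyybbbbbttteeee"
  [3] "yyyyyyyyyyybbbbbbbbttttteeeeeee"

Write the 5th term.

The n-th term is 4n-1 y's then 3n-1 b's then 2n-1 t's then 3n-2 e's (n = 1, 2, …).
At n = 5 the blocks have lengths 19, 14, 9, 13.

yyyyyyyyyyyyyyyyyyybbbbbbbbbbbbbbttttttttteeeeeeeeeeeee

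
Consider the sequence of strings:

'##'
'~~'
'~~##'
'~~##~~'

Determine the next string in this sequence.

~~##~~~~##

From term 3 onward, concatenate the last term with the second-to-last: ~~·## = ~~##, ~~##·~~ = ~~##~~, …
The next term joins ~~##~~ and ~~##.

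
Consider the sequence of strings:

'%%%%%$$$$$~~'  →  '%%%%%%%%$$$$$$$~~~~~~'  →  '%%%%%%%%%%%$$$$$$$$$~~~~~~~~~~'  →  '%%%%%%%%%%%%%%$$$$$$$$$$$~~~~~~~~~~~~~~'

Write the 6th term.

Term n consists of 3n+2 %'s, followed by 2n+3 $'s, followed by 4n-2 ~'s (n = 1, 2, …).
At n = 6 the blocks have lengths 20, 15, 22.

%%%%%%%%%%%%%%%%%%%%$$$$$$$$$$$$$$$~~~~~~~~~~~~~~~~~~~~~~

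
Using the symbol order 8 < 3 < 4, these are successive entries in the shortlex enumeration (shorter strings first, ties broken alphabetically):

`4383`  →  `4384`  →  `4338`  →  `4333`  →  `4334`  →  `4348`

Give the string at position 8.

Continuing the enumeration 2 steps past 4348: 4348 → 4343 → (answer).

4344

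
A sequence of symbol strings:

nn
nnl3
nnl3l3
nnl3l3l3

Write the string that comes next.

nnl3l3l3l3

Every step adds l3 to the end: s(k+1) = s(k)·l3.
So the next term is nnl3l3l3·l3.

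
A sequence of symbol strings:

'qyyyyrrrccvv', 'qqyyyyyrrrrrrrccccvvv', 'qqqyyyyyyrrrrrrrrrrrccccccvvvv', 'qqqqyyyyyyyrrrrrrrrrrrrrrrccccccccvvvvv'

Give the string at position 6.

Each string has the form q^{n} y^{n+3} r^{4n-1} c^{2n} v^{n+1} (n = 1, 2, …).
For term 6, n = 6, so the run lengths are 6, 9, 23, 12, 7.

qqqqqqyyyyyyyyyrrrrrrrrrrrrrrrrrrrrrrrccccccccccccvvvvvvv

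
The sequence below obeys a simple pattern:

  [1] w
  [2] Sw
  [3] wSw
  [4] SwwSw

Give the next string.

wSwSwwSw

Each term (from the third on) is the two preceding terms concatenated in order: term 3 = w·Sw = wSw.
The next term joins wSw and SwwSw.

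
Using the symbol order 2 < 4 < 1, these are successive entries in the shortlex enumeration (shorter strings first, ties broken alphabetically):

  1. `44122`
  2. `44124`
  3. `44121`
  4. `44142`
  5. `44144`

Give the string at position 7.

Continuing the enumeration 2 steps past 44144: 44144 → 44141 → (answer).

44112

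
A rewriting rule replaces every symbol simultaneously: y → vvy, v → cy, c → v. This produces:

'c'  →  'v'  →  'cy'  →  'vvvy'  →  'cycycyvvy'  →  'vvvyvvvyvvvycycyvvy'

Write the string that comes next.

Replace each of the 19 characters of vvvyvvvyvvvycycyvvy in place — cy cy cy vvy cy cy cy vvy cy cy cy vvy v vvy v vvy cy cy vvy — and concatenate.

cycycyvvycycycyvvycycycyvvyvvvyvvvycycyvvy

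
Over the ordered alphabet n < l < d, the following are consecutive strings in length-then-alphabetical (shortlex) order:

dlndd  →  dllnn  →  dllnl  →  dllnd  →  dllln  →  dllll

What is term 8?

dlldn

Advancing 2 positions from dllll through dllll → dllld reaches term 8.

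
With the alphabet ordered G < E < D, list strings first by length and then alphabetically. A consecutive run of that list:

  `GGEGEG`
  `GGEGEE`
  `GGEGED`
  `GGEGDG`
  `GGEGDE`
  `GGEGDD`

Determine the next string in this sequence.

The successor of GGEGDD increments the rightmost position that isn't already D and resets every position after it to G.

GGEEGG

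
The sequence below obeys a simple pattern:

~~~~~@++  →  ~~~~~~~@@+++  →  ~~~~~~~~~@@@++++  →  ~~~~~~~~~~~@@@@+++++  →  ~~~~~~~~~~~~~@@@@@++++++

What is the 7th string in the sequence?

~~~~~~~~~~~~~~~~~@@@@@@@++++++++

The n-th term is 2n+3 ~'s then n @'s then n+1 +'s (n = 1, 2, …).
At n = 7 the blocks have lengths 17, 7, 8.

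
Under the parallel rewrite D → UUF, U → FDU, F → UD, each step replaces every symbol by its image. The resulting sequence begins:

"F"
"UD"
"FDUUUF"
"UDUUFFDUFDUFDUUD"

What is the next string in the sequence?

Replace each of the 16 characters of UDUUFFDUFDUFDUUD in place — FDU UUF FDU FDU UD UD UUF FDU UD UUF FDU UD UUF FDU FDU UUF — and concatenate.

FDUUUFFDUFDUUDUDUUFFDUUDUUFFDUUDUUFFDUFDUUUF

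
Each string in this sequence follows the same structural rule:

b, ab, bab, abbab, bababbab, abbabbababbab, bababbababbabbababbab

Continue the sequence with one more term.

abbabbababbabbababbababbabbababbab

This is a Fibonacci-style word recurrence s(k) = s(k−2)·s(k−1): e.g. b·ab = bab.
The next term joins abbabbababbab and bababbababbabbababbab.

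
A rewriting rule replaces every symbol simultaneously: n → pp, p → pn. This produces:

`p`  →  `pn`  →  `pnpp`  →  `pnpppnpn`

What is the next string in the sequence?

pnpppnpnpnpppnpp

Apply φ to pnpppnpn symbol by symbol: p→pn, n→pp, p→pn, p→pn, p→pn, n→pp, p→pn, n→pp; joined: pn pp pn pn pn pp pn pp.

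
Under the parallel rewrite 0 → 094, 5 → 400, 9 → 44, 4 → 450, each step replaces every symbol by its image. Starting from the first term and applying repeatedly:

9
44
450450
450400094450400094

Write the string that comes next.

4504000944500940940944445045040009445009409409444450

Replace each of the 18 characters of 450400094450400094 in place — 450 400 094 450 094 094 094 44 450 450 400 094 450 094 094 094 44 450 — and concatenate.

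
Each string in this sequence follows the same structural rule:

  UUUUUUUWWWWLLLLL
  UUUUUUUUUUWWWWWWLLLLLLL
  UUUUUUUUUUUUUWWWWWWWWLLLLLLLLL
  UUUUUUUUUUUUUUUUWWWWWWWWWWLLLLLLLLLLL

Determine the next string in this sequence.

UUUUUUUUUUUUUUUUUUUWWWWWWWWWWWWLLLLLLLLLLLLL

Term n consists of 3n+1 U's, followed by 2n W's, followed by 2n+1 L's, where the shown terms are n = 2, 3, 4, 5.
At n = 6 the blocks have lengths 19, 12, 13.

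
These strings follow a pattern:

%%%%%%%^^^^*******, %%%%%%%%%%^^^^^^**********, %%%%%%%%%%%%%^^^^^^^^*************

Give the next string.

%%%%%%%%%%%%%%%%^^^^^^^^^^****************

Term n consists of 3n+1 %'s, followed by 2n ^'s, followed by 3n+1 *'s, where the shown terms are n = 2, 3, 4.
For the next term, n = 5, so the run lengths are 16, 10, 16.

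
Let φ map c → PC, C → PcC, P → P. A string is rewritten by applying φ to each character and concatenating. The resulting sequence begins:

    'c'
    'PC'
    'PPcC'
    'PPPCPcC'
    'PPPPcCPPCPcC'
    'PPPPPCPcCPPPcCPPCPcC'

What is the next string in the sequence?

PPPPPPcCPPCPcCPPPPCPcCPPPcCPPCPcC

φ(PPPPPCPcCPPPcCPPCPcC) expands symbol-by-symbol to P P P P P PcC P PC PcC P P P PC PcC P P PcC P PC PcC; joining the 20 pieces gives the next term.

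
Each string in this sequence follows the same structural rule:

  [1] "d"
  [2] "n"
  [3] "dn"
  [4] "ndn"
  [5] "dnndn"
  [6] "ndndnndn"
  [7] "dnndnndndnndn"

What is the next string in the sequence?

From term 3 onward, concatenate the second-to-last term with the last: d·n = dn, n·dn = ndn, …
The next term joins ndndnndn and dnndnndndnndn.

ndndnndndnndnndndnndn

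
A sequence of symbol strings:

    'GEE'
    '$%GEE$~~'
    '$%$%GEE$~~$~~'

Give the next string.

Each term wraps the previous one in $% on the left and $~~ on the right.
One more step from $%$%GEE$~~$~~ gives the answer.

$%$%$%GEE$~~$~~$~~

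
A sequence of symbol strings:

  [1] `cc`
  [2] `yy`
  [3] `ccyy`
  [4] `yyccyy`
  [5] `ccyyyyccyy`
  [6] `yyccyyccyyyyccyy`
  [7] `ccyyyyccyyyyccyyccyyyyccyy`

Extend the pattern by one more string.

Each term (from the third on) is the two preceding terms concatenated in order: term 3 = cc·yy = ccyy.
So term 8 is yyccyyccyyyyccyy·ccyyyyccyyyyccyyccyyyyccyy.

yyccyyccyyyyccyyccyyyyccyyyyccyyccyyyyccyy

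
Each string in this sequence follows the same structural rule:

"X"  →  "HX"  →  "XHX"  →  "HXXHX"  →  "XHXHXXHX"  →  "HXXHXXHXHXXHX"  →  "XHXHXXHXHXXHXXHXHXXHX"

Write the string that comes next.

HXXHXXHXHXXHXXHXHXXHXHXXHXXHXHXXHX

This is a Fibonacci-style word recurrence s(k) = s(k−2)·s(k−1): e.g. X·HX = XHX.
Continuing: HXXHXXHXHXXHX · XHXHXXHXHXXHXXHXHXXHX gives term 8.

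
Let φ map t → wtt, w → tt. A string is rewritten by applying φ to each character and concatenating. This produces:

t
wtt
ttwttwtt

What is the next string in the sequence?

Rewriting each symbol of ttwttwtt: t→wtt, t→wtt, w→tt, t→wtt, t→wtt, w→tt, t→wtt, t→wtt, which concatenates to wtt wtt tt wtt wtt tt wtt wtt.

wttwttttwttwttttwttwtt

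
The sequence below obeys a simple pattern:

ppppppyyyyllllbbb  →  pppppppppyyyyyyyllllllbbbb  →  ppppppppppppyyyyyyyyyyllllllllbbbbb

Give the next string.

pppppppppppppppyyyyyyyyyyyyyllllllllllbbbbbb

Term n consists of 3n p's, followed by 3n-2 y's, followed by 2n l's, followed by n+1 b's, where the shown terms are n = 2, 3, 4.
For the next term, n = 5, so the run lengths are 15, 13, 10, 6.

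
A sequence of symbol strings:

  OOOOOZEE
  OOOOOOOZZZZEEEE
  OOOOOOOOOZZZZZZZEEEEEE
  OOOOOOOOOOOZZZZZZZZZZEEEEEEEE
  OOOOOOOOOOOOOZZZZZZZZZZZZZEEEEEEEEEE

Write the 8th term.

Each string has the form O^{2n+3} Z^{3n-2} E^{2n} (n = 1, 2, …).
At n = 8 the blocks have lengths 19, 22, 16.

OOOOOOOOOOOOOOOOOOOZZZZZZZZZZZZZZZZZZZZZZEEEEEEEEEEEEEEEE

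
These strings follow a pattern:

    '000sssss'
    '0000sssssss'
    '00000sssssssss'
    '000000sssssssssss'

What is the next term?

0000000sssssssssssss

Term n consists of n+1 0's, followed by 2n+1 s's, where the shown terms are n = 2, 3, 4, 5.
At n = 6 the blocks have lengths 7, 13.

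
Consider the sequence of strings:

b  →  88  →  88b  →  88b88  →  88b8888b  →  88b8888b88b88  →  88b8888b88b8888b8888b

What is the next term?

This is a Fibonacci-style word recurrence s(k) = s(k−1)·s(k−2): e.g. 88·b = 88b.
So term 8 is 88b8888b88b8888b8888b·88b8888b88b88.

88b8888b88b8888b8888b88b8888b88b88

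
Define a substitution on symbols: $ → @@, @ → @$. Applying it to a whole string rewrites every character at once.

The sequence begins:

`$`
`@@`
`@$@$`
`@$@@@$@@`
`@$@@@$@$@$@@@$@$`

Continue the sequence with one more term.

Replace each of the 16 characters of @$@@@$@$@$@@@$@$ in place — @$ @@ @$ @$ @$ @@ @$ @@ @$ @@ @$ @$ @$ @@ @$ @@ — and concatenate.

@$@@@$@$@$@@@$@@@$@@@$@$@$@@@$@@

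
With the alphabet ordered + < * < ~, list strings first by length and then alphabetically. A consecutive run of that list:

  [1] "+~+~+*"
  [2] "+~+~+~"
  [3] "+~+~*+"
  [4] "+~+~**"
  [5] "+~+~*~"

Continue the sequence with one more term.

+~+~~+

Treat +~+~*~ as a base-3 numeral over the given alphabet and add one, carrying through any trailing ~'s.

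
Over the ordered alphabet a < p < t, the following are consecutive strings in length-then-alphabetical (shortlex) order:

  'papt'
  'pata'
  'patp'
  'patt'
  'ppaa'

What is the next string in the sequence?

The successor of ppaa increments the rightmost position that isn't already t and resets every position after it to a.

ppap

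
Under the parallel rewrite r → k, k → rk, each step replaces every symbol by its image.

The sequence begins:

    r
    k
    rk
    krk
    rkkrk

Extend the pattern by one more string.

krkrkkrk

Rewriting each symbol of rkkrk: r→k, k→rk, k→rk, r→k, k→rk, which concatenates to k rk rk k rk.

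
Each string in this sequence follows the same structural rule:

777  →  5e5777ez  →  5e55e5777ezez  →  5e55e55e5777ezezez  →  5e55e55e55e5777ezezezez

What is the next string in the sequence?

Every step adds 5e5 to the front and ez to the end of the previous string.
So the next term is 5e5·5e55e55e55e5777ezezezez·ez.

5e55e55e55e55e5777ezezezezez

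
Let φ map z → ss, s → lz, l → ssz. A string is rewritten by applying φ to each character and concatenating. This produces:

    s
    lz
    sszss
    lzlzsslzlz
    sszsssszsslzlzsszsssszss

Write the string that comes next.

φ(sszsssszsslzlzsszsssszss) expands symbol-by-symbol to lz lz ss lz lz lz lz ss lz lz ssz ss ssz ss lz lz ss lz lz lz lz ss lz lz; joining the 24 pieces gives the next term.

lzlzsslzlzlzlzsslzlzsszsssszsslzlzsslzlzlzlzsslzlz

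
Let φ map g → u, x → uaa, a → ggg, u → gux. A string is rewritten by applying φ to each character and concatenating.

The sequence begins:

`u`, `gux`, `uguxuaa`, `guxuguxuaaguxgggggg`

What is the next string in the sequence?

uguxuaaguxuguxuaaguxgggggguguxuaauuuuuu

Applying the rule to each of the 19 symbols of guxuguxuaaguxgggggg gives the pieces u gux uaa gux u gux uaa gux ggg ggg u gux uaa u u u u u u, which concatenate to the answer.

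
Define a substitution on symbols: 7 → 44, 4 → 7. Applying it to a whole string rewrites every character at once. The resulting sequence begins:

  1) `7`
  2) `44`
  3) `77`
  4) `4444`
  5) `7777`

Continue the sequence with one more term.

44444444

Apply φ to 7777 symbol by symbol: 7→44, 7→44, 7→44, 7→44; joined: 44 44 44 44.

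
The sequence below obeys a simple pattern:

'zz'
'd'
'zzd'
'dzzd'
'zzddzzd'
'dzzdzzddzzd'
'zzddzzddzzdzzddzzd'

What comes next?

From term 3 onward, concatenate the second-to-last term with the last: zz·d = zzd, d·zzd = dzzd, …
The next term joins dzzdzzddzzd and zzddzzddzzdzzddzzd.

dzzdzzddzzdzzddzzddzzdzzddzzd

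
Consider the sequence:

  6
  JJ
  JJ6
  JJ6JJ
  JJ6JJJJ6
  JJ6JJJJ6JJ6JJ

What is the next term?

Each term (from the third on) is the previous term followed by the one before it: term 3 = JJ·6 = JJ6.
The next term joins JJ6JJJJ6JJ6JJ and JJ6JJJJ6.

JJ6JJJJ6JJ6JJJJ6JJJJ6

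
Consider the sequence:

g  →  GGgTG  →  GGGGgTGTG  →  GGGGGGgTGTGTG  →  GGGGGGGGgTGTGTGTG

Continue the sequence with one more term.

GGGGGGGGGGgTGTGTGTGTG

s(k+1) = GG·s(k)·TG, so each term gains GG as a prefix and TG as a suffix.
So the next term is GG·GGGGGGGGgTGTGTGTG·TG.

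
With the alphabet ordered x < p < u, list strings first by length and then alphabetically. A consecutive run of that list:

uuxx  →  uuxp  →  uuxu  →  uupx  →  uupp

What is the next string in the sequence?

uupu

Find the rightmost character of uupp below u, bump it to the next letter, and reset everything to its right to x.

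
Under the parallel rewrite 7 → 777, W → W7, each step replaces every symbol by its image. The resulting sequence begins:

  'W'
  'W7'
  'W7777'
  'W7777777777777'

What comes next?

W7777777777777777777777777777777777777777

Replace each of the 14 characters of W7777777777777 in place — W7 777 777 777 777 777 777 777 777 777 777 777 777 777 — and concatenate.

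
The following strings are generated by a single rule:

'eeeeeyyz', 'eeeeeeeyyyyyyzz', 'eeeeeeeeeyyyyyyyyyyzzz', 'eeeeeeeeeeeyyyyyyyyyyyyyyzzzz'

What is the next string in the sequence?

eeeeeeeeeeeeeyyyyyyyyyyyyyyyyyyzzzzz

Term n consists of 2n+3 e's, followed by 4n-2 y's, followed by n z's (n = 1, 2, …).
Setting n = 5 gives 13, 18, 5 characters in each block.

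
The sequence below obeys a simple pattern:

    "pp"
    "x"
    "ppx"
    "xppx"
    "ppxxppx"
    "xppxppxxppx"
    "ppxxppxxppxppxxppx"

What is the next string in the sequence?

From term 3 onward, concatenate the second-to-last term with the last: pp·x = ppx, x·ppx = xppx, …
So term 8 is xppxppxxppx·ppxxppxxppxppxxppx.

xppxppxxppxppxxppxxppxppxxppx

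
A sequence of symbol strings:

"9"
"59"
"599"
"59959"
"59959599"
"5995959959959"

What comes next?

From term 3 onward, concatenate the last term with the second-to-last: 59·9 = 599, 599·59 = 59959, …
So term 7 is 5995959959959·59959599.

599595995995959959599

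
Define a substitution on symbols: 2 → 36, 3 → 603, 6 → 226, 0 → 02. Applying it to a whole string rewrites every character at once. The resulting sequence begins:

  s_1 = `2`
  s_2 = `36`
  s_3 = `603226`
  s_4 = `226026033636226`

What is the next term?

Applying the rule to each of the 15 symbols of 226026033636226 gives the pieces 36 36 226 02 36 226 02 603 603 226 603 226 36 36 226, which concatenate to the answer.

36362260236226026036032266032263636226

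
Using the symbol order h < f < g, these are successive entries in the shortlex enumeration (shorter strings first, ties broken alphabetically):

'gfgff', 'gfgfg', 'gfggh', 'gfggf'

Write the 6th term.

gghhh

Advancing 2 positions from gfggf through gfggf → gfggg reaches term 6.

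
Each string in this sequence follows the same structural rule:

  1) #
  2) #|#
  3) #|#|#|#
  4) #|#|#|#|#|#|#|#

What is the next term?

s(k+1) = s(k)·|·s(k) — each term doubles the last with '|' between the halves.
So the next term is two copies of #|#|#|#|#|#|#|# with '|' between the halves.

#|#|#|#|#|#|#|#|#|#|#|#|#|#|#|#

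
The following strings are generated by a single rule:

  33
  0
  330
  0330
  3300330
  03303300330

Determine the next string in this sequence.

330033003303300330

Each term (from the third on) is the two preceding terms concatenated in order: term 3 = 33·0 = 330.
Continuing: 3300330 · 03303300330 gives term 7.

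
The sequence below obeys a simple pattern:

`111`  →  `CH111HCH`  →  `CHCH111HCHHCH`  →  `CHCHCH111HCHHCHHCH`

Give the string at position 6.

Each term wraps the previous one in CH on the left and HCH on the right.
From CHCHCH111HCHHCHHCH, 2 further steps: CHCHCH111HCHHCHHCH → CHCHCHCH111HCHHCHHCHHCH → (answer).

CHCHCHCHCH111HCHHCHHCHHCHHCH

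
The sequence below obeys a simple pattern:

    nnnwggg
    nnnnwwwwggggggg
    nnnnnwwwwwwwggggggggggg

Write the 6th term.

nnnnnnnnwwwwwwwwwwwwwwwwggggggggggggggggggggggg

Term n consists of n+2 n's, followed by 3n-2 w's, followed by 4n-1 g's (n = 1, 2, …).
At n = 6 the blocks have lengths 8, 16, 23.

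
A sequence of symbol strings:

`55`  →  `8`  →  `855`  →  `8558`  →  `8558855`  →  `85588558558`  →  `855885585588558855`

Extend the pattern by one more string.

From term 3 onward, concatenate the last term with the second-to-last: 8·55 = 855, 855·8 = 8558, …
The next term joins 855885585588558855 and 85588558558.

85588558558855885585588558558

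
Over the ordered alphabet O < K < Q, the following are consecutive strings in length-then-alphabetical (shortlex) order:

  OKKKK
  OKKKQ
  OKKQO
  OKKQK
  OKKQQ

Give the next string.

Find the rightmost character of OKKQQ below Q, bump it to the next letter, and reset everything to its right to O.

OKQOO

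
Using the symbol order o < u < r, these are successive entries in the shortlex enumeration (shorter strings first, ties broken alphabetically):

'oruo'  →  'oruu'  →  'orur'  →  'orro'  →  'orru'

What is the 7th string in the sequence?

Advancing 2 positions from orru through orru → orrr reaches term 7.

uooo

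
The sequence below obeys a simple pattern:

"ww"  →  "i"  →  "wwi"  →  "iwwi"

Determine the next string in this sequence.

wwiiwwi

This is a Fibonacci-style word recurrence s(k) = s(k−2)·s(k−1): e.g. ww·i = wwi.
The next term joins wwi and iwwi.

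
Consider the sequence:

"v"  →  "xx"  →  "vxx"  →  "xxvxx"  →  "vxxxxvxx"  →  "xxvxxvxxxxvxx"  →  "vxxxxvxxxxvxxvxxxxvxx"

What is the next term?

This is a Fibonacci-style word recurrence s(k) = s(k−2)·s(k−1): e.g. v·xx = vxx.
The next term joins xxvxxvxxxxvxx and vxxxxvxxxxvxxvxxxxvxx.

xxvxxvxxxxvxxvxxxxvxxxxvxxvxxxxvxx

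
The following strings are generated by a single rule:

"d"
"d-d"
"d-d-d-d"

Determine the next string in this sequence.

s(k+1) = s(k)·-·s(k) — each term doubles the last with '-' between the halves.
Doubling d-d-d-d with '-' between the halves:

d-d-d-d-d-d-d-d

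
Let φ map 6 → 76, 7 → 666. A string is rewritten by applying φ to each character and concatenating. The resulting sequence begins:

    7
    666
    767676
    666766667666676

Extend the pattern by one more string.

767676666767676766667676767666676

Applying the rule to each of the 15 symbols of 666766667666676 gives the pieces 76 76 76 666 76 76 76 76 666 76 76 76 76 666 76, which concatenate to the answer.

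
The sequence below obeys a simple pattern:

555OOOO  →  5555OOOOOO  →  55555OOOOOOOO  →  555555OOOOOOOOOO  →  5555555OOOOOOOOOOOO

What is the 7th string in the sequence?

The n-th term is n+2 5's then 2n+2 O's (n = 1, 2, …).
Setting n = 7 gives 9, 16 characters in each block.

555555555OOOOOOOOOOOOOOOO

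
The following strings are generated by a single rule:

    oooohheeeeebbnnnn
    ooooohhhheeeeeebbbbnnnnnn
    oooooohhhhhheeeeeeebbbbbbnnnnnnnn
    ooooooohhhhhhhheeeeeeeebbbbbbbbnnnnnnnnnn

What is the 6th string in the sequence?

ooooooooohhhhhhhhhhhheeeeeeeeeebbbbbbbbbbbbnnnnnnnnnnnnnn

The n-th term is n+2 o's then 2n-2 h's then n+3 e's then 2n-2 b's then 2n n's, where the shown terms are n = 2, 3, 4, 5.
For term 6, n = 7, so the run lengths are 9, 12, 10, 12, 14.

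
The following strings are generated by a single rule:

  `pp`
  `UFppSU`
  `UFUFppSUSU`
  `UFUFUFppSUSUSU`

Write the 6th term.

Each term wraps the previous one in UF on the left and SU on the right.
From UFUFUFppSUSUSU, 2 further steps: UFUFUFppSUSUSU → UFUFUFUFppSUSUSUSU → (answer).

UFUFUFUFUFppSUSUSUSUSU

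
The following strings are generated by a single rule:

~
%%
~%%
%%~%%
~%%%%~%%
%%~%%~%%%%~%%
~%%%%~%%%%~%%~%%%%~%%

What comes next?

From term 3 onward, concatenate the second-to-last term with the last: ~·%% = ~%%, %%·~%% = %%~%%, …
Continuing: %%~%%~%%%%~%% · ~%%%%~%%%%~%%~%%%%~%% gives term 8.

%%~%%~%%%%~%%~%%%%~%%%%~%%~%%%%~%%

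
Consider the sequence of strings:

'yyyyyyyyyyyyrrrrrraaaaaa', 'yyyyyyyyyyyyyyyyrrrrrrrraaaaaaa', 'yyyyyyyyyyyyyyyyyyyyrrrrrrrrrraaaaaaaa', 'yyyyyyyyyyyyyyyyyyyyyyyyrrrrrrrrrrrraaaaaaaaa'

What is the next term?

Each string has the form y^{4n} r^{2n} a^{n+3}, where the shown terms are n = 3, 4, 5, 6.
Setting n = 7 gives 28, 14, 10 characters in each block.

yyyyyyyyyyyyyyyyyyyyyyyyyyyyrrrrrrrrrrrrrraaaaaaaaaa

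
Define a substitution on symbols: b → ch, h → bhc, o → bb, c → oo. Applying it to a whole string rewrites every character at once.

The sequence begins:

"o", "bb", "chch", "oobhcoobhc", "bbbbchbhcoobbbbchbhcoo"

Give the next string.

Rewriting the 22 symbols of bbbbchbhcoobbbbchbhcoo one by one yields ch ch ch ch oo bhc ch bhc oo bb bb ch ch ch ch oo bhc ch bhc oo bb bb; concatenated:

chchchchoobhcchbhcoobbbbchchchchoobhcchbhcoobbbb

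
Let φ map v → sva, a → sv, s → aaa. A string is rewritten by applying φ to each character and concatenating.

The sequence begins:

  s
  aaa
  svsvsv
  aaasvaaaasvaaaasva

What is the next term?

Applying the rule to each of the 18 symbols of aaasvaaaasvaaaasva gives the pieces sv sv sv aaa sva sv sv sv sv aaa sva sv sv sv sv aaa sva sv, which concatenate to the answer.

svsvsvaaasvasvsvsvsvaaasvasvsvsvsvaaasvasv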